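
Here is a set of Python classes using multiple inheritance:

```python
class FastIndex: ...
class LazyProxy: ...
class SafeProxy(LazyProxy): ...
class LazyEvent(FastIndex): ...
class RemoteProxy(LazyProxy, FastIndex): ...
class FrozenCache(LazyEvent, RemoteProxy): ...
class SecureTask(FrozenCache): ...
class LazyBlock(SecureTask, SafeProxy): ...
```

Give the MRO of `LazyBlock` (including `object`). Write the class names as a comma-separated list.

LazyBlock, SecureTask, FrozenCache, LazyEvent, RemoteProxy, SafeProxy, LazyProxy, FastIndex, object

L[LazyBlock] = LazyBlock + merge(L[SecureTask], L[SafeProxy], [SecureTask SafeProxy])
  take SecureTask:  [SecureTask FrozenCache LazyEvent RemoteProxy LazyProxy FastIndex object] + [SafeProxy LazyProxy object] + [SecureTask SafeProxy]
  take FrozenCache:  [FrozenCache LazyEvent RemoteProxy LazyProxy FastIndex object] + [SafeProxy LazyProxy object] + [SafeProxy]
  take LazyEvent:  [LazyEvent RemoteProxy LazyProxy FastIndex object] + [SafeProxy LazyProxy object] + [SafeProxy]
  take RemoteProxy:  [RemoteProxy LazyProxy FastIndex object] + [SafeProxy LazyProxy object] + [SafeProxy]
  take SafeProxy:  [LazyProxy FastIndex object] + [SafeProxy LazyProxy object] + [SafeProxy]
  take LazyProxy:  [LazyProxy FastIndex object] + [LazyProxy object]
  take FastIndex:  [FastIndex object] + [object]
  take object:  [object] + [object]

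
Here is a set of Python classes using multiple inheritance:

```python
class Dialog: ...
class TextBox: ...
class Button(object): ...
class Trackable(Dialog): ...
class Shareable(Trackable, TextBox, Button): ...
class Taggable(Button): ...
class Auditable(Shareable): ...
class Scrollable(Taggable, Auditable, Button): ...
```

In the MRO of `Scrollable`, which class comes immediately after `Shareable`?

Trackable

L[Scrollable] = Scrollable + merge(L[Taggable], L[Auditable], L[Button], [Taggable Auditable Button])
  take Taggable:  [Taggable Button object] + [Auditable Shareable Trackable Dialog TextBox Button object] + [Button object] + [Taggable Auditable Button]
  take Auditable:  [Button object] + [Auditable Shareable Trackable Dialog TextBox Button object] + [Button object] + [Auditable Button]
  take Shareable:  [Button object] + [Shareable Trackable Dialog TextBox Button object] + [Button object] + [Button]
  take Trackable:  [Button object] + [Trackable Dialog TextBox Button object] + [Button object] + [Button]
  take Dialog:  [Button object] + [Dialog TextBox Button object] + [Button object] + [Button]
  take TextBox:  [Button object] + [TextBox Button object] + [Button object] + [Button]
  take Button:  [Button object] + [Button object] + [Button object] + [Button]
  take object:  [object] + [object] + [object]
MRO: Scrollable Taggable Auditable Shareable Trackable Dialog TextBox Button object
Shareable is at position 3; next is Trackable.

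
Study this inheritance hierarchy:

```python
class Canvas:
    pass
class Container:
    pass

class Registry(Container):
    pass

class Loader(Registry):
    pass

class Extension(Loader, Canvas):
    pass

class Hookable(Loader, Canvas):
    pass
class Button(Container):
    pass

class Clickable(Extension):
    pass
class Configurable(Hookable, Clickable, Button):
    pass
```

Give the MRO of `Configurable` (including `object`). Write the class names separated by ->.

Configurable -> Hookable -> Clickable -> Extension -> Loader -> Registry -> Button -> Container -> Canvas -> object

L[Configurable] = Configurable + merge(L[Hookable], L[Clickable], L[Button], [Hookable Clickable Button])
  take Hookable:  [Hookable Loader Registry Container Canvas object] + [Clickable Extension Loader Registry Container Canvas object] + [Button Container object] + [Hookable Clickable Button]
  take Clickable:  [Loader Registry Container Canvas object] + [Clickable Extension Loader Registry Container Canvas object] + [Button Container object] + [Clickable Button]
  take Extension:  [Loader Registry Container Canvas object] + [Extension Loader Registry Container Canvas object] + [Button Container object] + [Button]
  take Loader:  [Loader Registry Container Canvas object] + [Loader Registry Container Canvas object] + [Button Container object] + [Button]
  take Registry:  [Registry Container Canvas object] + [Registry Container Canvas object] + [Button Container object] + [Button]
  take Button:  [Container Canvas object] + [Container Canvas object] + [Button Container object] + [Button]
  take Container:  [Container Canvas object] + [Container Canvas object] + [Container object]
  take Canvas:  [Canvas object] + [Canvas object] + [object]
  take object:  [object] + [object] + [object]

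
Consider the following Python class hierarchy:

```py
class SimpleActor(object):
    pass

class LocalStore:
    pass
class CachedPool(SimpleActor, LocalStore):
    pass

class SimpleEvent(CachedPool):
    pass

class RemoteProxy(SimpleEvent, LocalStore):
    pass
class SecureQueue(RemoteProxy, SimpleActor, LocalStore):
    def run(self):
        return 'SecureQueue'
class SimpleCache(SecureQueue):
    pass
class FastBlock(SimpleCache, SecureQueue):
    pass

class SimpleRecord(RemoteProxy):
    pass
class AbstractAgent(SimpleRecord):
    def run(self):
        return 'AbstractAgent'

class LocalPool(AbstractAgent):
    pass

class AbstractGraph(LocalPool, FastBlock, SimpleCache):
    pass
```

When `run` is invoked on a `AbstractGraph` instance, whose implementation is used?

L[AbstractGraph] = AbstractGraph + merge(L[LocalPool], L[FastBlock], L[SimpleCache], [LocalPool FastBlock SimpleCache])
  take LocalPool:  [LocalPool AbstractAgent SimpleRecord RemoteProxy SimpleEvent CachedPool SimpleActor LocalStore object] + [FastBlock SimpleCache SecureQueue RemoteProxy SimpleEvent CachedPool SimpleActor LocalStore object] + [SimpleCache SecureQueue RemoteProxy SimpleEvent CachedPool SimpleActor LocalStore object] + [LocalPool FastBlock SimpleCache]
  take AbstractAgent:  [AbstractAgent SimpleRecord RemoteProxy SimpleEvent CachedPool SimpleActor LocalStore object] + [FastBlock SimpleCache SecureQueue RemoteProxy SimpleEvent CachedPool SimpleActor LocalStore object] + [SimpleCache SecureQueue RemoteProxy SimpleEvent CachedPool SimpleActor LocalStore object] + [FastBlock SimpleCache]
  take SimpleRecord:  [SimpleRecord RemoteProxy SimpleEvent CachedPool SimpleActor LocalStore object] + [FastBlock SimpleCache SecureQueue RemoteProxy SimpleEvent CachedPool SimpleActor LocalStore object] + [SimpleCache SecureQueue RemoteProxy SimpleEvent CachedPool SimpleActor LocalStore object] + [FastBlock SimpleCache]
  take FastBlock:  [RemoteProxy SimpleEvent CachedPool SimpleActor LocalStore object] + [FastBlock SimpleCache SecureQueue RemoteProxy SimpleEvent CachedPool SimpleActor LocalStore object] + [SimpleCache SecureQueue RemoteProxy SimpleEvent CachedPool SimpleActor LocalStore object] + [FastBlock SimpleCache]
  take SimpleCache:  [RemoteProxy SimpleEvent CachedPool SimpleActor LocalStore object] + [SimpleCache SecureQueue RemoteProxy SimpleEvent CachedPool SimpleActor LocalStore object] + [SimpleCache SecureQueue RemoteProxy SimpleEvent CachedPool SimpleActor LocalStore object] + [SimpleCache]
  take SecureQueue:  [RemoteProxy SimpleEvent CachedPool SimpleActor LocalStore object] + [SecureQueue RemoteProxy SimpleEvent CachedPool SimpleActor LocalStore object] + [SecureQueue RemoteProxy SimpleEvent CachedPool SimpleActor LocalStore object]
  take RemoteProxy:  [RemoteProxy SimpleEvent CachedPool SimpleActor LocalStore object] + [RemoteProxy SimpleEvent CachedPool SimpleActor LocalStore object] + [RemoteProxy SimpleEvent CachedPool SimpleActor LocalStore object]
  take SimpleEvent:  [SimpleEvent CachedPool SimpleActor LocalStore object] + [SimpleEvent CachedPool SimpleActor LocalStore object] + [SimpleEvent CachedPool SimpleActor LocalStore object]
  take CachedPool:  [CachedPool SimpleActor LocalStore object] + [CachedPool SimpleActor LocalStore object] + [CachedPool SimpleActor LocalStore object]
  take SimpleActor:  [SimpleActor LocalStore object] + [SimpleActor LocalStore object] + [SimpleActor LocalStore object]
  take LocalStore:  [LocalStore object] + [LocalStore object] + [LocalStore object]
  take object:  [object] + [object] + [object]
MRO: AbstractGraph LocalPool AbstractAgent SimpleRecord FastBlock SimpleCache SecureQueue RemoteProxy SimpleEvent CachedPool SimpleActor LocalStore object
run is defined in: AbstractAgent, SecureQueue. First along the MRO is AbstractAgent.

AbstractAgent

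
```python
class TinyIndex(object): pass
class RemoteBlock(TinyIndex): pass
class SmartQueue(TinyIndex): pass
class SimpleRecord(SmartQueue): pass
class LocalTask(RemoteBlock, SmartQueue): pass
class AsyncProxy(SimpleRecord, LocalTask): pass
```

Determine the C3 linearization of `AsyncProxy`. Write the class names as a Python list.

L[AsyncProxy] = AsyncProxy + merge(L[SimpleRecord], L[LocalTask], [SimpleRecord LocalTask])
  take SimpleRecord:  [SimpleRecord SmartQueue TinyIndex object] + [LocalTask RemoteBlock SmartQueue TinyIndex object] + [SimpleRecord LocalTask]
  take LocalTask:  [SmartQueue TinyIndex object] + [LocalTask RemoteBlock SmartQueue TinyIndex object] + [LocalTask]
  take RemoteBlock:  [SmartQueue TinyIndex object] + [RemoteBlock SmartQueue TinyIndex object]
  take SmartQueue:  [SmartQueue TinyIndex object] + [SmartQueue TinyIndex object]
  take TinyIndex:  [TinyIndex object] + [TinyIndex object]
  take object:  [object] + [object]

[AsyncProxy, SimpleRecord, LocalTask, RemoteBlock, SmartQueue, TinyIndex, object]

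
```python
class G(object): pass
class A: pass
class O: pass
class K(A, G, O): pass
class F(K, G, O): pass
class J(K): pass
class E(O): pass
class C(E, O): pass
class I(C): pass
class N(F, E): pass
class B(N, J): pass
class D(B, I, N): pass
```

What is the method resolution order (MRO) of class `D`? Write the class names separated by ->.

L[D] = D + merge(L[B], L[I], L[N], [B I N])
  take B:  [B N F J K A G E O object] + [I C E O object] + [N F K A G E O object] + [B I N]
  take I:  [N F J K A G E O object] + [I C E O object] + [N F K A G E O object] + [I N]
  take N:  [N F J K A G E O object] + [C E O object] + [N F K A G E O object] + [N]
  take F:  [F J K A G E O object] + [C E O object] + [F K A G E O object]
  take J:  [J K A G E O object] + [C E O object] + [K A G E O object]
  take K:  [K A G E O object] + [C E O object] + [K A G E O object]
  take A:  [A G E O object] + [C E O object] + [A G E O object]
  take G:  [G E O object] + [C E O object] + [G E O object]
  take C:  [E O object] + [C E O object] + [E O object]
  take E:  [E O object] + [E O object] + [E O object]
  take O:  [O object] + [O object] + [O object]
  take object:  [object] + [object] + [object]

D -> B -> I -> N -> F -> J -> K -> A -> G -> C -> E -> O -> object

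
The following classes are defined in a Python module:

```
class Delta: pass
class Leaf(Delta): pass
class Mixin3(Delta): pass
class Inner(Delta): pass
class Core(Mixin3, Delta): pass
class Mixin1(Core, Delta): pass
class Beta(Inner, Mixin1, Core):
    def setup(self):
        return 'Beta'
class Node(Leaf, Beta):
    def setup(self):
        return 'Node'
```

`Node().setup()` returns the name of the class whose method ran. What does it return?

Node

L[Node] = Node + merge(L[Leaf], L[Beta], [Leaf Beta])
  take Leaf:  [Leaf Delta object] + [Beta Inner Mixin1 Core Mixin3 Delta object] + [Leaf Beta]
  take Beta:  [Delta object] + [Beta Inner Mixin1 Core Mixin3 Delta object] + [Beta]
  take Inner:  [Delta object] + [Inner Mixin1 Core Mixin3 Delta object]
  take Mixin1:  [Delta object] + [Mixin1 Core Mixin3 Delta object]
  take Core:  [Delta object] + [Core Mixin3 Delta object]
  take Mixin3:  [Delta object] + [Mixin3 Delta object]
  take Delta:  [Delta object] + [Delta object]
  take object:  [object] + [object]
MRO: Node Leaf Beta Inner Mixin1 Core Mixin3 Delta object
setup is defined in: Beta, Node. First along the MRO is Node.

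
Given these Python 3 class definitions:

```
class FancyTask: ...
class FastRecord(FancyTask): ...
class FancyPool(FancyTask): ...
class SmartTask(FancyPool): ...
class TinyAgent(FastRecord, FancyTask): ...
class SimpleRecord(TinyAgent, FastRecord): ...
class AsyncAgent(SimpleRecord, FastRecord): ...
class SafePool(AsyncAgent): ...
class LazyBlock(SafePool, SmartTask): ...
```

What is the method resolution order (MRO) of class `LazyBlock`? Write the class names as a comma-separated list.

L[LazyBlock] = LazyBlock + merge(L[SafePool], L[SmartTask], [SafePool SmartTask])
  take SafePool:  [SafePool AsyncAgent SimpleRecord TinyAgent FastRecord FancyTask object] + [SmartTask FancyPool FancyTask object] + [SafePool SmartTask]
  take AsyncAgent:  [AsyncAgent SimpleRecord TinyAgent FastRecord FancyTask object] + [SmartTask FancyPool FancyTask object] + [SmartTask]
  take SimpleRecord:  [SimpleRecord TinyAgent FastRecord FancyTask object] + [SmartTask FancyPool FancyTask object] + [SmartTask]
  take TinyAgent:  [TinyAgent FastRecord FancyTask object] + [SmartTask FancyPool FancyTask object] + [SmartTask]
  take FastRecord:  [FastRecord FancyTask object] + [SmartTask FancyPool FancyTask object] + [SmartTask]
  take SmartTask:  [FancyTask object] + [SmartTask FancyPool FancyTask object] + [SmartTask]
  take FancyPool:  [FancyTask object] + [FancyPool FancyTask object]
  take FancyTask:  [FancyTask object] + [FancyTask object]
  take object:  [object] + [object]

LazyBlock, SafePool, AsyncAgent, SimpleRecord, TinyAgent, FastRecord, SmartTask, FancyPool, FancyTask, object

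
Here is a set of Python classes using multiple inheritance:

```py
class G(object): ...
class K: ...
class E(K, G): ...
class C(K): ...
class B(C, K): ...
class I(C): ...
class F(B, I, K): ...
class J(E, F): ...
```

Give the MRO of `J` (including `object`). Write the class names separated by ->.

L[J] = J + merge(L[E], L[F], [E F])
  take E:  [E K G object] + [F B I C K object] + [E F]
  take F:  [K G object] + [F B I C K object] + [F]
  take B:  [K G object] + [B I C K object]
  take I:  [K G object] + [I C K object]
  take C:  [K G object] + [C K object]
  take K:  [K G object] + [K object]
  take G:  [G object] + [object]
  take object:  [object] + [object]

J -> E -> F -> B -> I -> C -> K -> G -> object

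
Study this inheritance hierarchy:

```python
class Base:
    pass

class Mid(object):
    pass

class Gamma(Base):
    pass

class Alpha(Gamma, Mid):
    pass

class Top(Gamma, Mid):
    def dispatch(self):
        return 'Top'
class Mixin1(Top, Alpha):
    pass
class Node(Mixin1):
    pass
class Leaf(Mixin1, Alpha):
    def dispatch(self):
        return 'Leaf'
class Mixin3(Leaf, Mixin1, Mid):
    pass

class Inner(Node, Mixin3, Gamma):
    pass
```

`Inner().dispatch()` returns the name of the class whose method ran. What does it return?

Leaf

L[Inner] = Inner + merge(L[Node], L[Mixin3], L[Gamma], [Node Mixin3 Gamma])
  take Node:  [Node Mixin1 Top Alpha Gamma Base Mid object] + [Mixin3 Leaf Mixin1 Top Alpha Gamma Base Mid object] + [Gamma Base object] + [Node Mixin3 Gamma]
  take Mixin3:  [Mixin1 Top Alpha Gamma Base Mid object] + [Mixin3 Leaf Mixin1 Top Alpha Gamma Base Mid object] + [Gamma Base object] + [Mixin3 Gamma]
  take Leaf:  [Mixin1 Top Alpha Gamma Base Mid object] + [Leaf Mixin1 Top Alpha Gamma Base Mid object] + [Gamma Base object] + [Gamma]
  take Mixin1:  [Mixin1 Top Alpha Gamma Base Mid object] + [Mixin1 Top Alpha Gamma Base Mid object] + [Gamma Base object] + [Gamma]
  take Top:  [Top Alpha Gamma Base Mid object] + [Top Alpha Gamma Base Mid object] + [Gamma Base object] + [Gamma]
  take Alpha:  [Alpha Gamma Base Mid object] + [Alpha Gamma Base Mid object] + [Gamma Base object] + [Gamma]
  take Gamma:  [Gamma Base Mid object] + [Gamma Base Mid object] + [Gamma Base object] + [Gamma]
  take Base:  [Base Mid object] + [Base Mid object] + [Base object]
  take Mid:  [Mid object] + [Mid object] + [object]
  take object:  [object] + [object] + [object]
MRO: Inner Node Mixin3 Leaf Mixin1 Top Alpha Gamma Base Mid object
dispatch is defined in: Leaf, Top. First along the MRO is Leaf.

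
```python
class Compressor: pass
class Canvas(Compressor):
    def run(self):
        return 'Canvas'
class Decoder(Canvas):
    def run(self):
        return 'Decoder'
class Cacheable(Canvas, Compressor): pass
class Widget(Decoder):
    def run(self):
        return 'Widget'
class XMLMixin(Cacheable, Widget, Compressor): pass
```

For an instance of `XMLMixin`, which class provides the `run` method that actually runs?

Widget

L[XMLMixin] = XMLMixin + merge(L[Cacheable], L[Widget], L[Compressor], [Cacheable Widget Compressor])
  take Cacheable:  [Cacheable Canvas Compressor object] + [Widget Decoder Canvas Compressor object] + [Compressor object] + [Cacheable Widget Compressor]
  take Widget:  [Canvas Compressor object] + [Widget Decoder Canvas Compressor object] + [Compressor object] + [Widget Compressor]
  take Decoder:  [Canvas Compressor object] + [Decoder Canvas Compressor object] + [Compressor object] + [Compressor]
  take Canvas:  [Canvas Compressor object] + [Canvas Compressor object] + [Compressor object] + [Compressor]
  take Compressor:  [Compressor object] + [Compressor object] + [Compressor object] + [Compressor]
  take object:  [object] + [object] + [object]
MRO: XMLMixin Cacheable Widget Decoder Canvas Compressor object
run is defined in: Canvas, Decoder, Widget. First along the MRO is Widget.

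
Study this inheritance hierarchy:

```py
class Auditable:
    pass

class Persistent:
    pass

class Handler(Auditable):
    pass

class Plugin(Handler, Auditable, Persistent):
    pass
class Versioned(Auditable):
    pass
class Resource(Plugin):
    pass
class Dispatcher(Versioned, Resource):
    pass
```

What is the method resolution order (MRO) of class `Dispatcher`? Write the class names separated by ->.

Dispatcher -> Versioned -> Resource -> Plugin -> Handler -> Auditable -> Persistent -> object

L[Dispatcher] = Dispatcher + merge(L[Versioned], L[Resource], [Versioned Resource])
  take Versioned:  [Versioned Auditable object] + [Resource Plugin Handler Auditable Persistent object] + [Versioned Resource]
  take Resource:  [Auditable object] + [Resource Plugin Handler Auditable Persistent object] + [Resource]
  take Plugin:  [Auditable object] + [Plugin Handler Auditable Persistent object]
  take Handler:  [Auditable object] + [Handler Auditable Persistent object]
  take Auditable:  [Auditable object] + [Auditable Persistent object]
  take Persistent:  [object] + [Persistent object]
  take object:  [object] + [object]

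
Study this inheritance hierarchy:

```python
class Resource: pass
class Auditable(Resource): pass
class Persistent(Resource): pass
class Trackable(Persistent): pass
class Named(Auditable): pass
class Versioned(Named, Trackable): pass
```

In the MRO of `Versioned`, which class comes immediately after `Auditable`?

Trackable

L[Versioned] = Versioned + merge(L[Named], L[Trackable], [Named Trackable])
  take Named:  [Named Auditable Resource object] + [Trackable Persistent Resource object] + [Named Trackable]
  take Auditable:  [Auditable Resource object] + [Trackable Persistent Resource object] + [Trackable]
  take Trackable:  [Resource object] + [Trackable Persistent Resource object] + [Trackable]
  take Persistent:  [Resource object] + [Persistent Resource object]
  take Resource:  [Resource object] + [Resource object]
  take object:  [object] + [object]
MRO: Versioned Named Auditable Trackable Persistent Resource object
Auditable is at position 2; next is Trackable.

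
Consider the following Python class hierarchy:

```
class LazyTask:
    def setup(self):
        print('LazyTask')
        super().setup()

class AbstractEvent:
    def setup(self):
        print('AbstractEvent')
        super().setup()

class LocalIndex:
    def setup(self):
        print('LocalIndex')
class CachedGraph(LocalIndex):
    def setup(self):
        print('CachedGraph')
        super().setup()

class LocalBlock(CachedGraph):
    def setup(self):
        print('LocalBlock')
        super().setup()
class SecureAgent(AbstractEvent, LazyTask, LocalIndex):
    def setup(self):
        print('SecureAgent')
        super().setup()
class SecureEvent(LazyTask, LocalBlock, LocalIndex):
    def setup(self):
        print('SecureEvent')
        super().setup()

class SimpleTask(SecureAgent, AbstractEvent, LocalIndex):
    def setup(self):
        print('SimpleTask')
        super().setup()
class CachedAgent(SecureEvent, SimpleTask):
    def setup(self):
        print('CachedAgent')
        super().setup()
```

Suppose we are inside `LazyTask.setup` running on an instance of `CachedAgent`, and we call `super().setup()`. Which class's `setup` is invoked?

LocalBlock

L[CachedAgent] = CachedAgent + merge(L[SecureEvent], L[SimpleTask], [SecureEvent SimpleTask])
  take SecureEvent:  [SecureEvent LazyTask LocalBlock CachedGraph LocalIndex object] + [SimpleTask SecureAgent AbstractEvent LazyTask LocalIndex object] + [SecureEvent SimpleTask]
  take SimpleTask:  [LazyTask LocalBlock CachedGraph LocalIndex object] + [SimpleTask SecureAgent AbstractEvent LazyTask LocalIndex object] + [SimpleTask]
  take SecureAgent:  [LazyTask LocalBlock CachedGraph LocalIndex object] + [SecureAgent AbstractEvent LazyTask LocalIndex object]
  take AbstractEvent:  [LazyTask LocalBlock CachedGraph LocalIndex object] + [AbstractEvent LazyTask LocalIndex object]
  take LazyTask:  [LazyTask LocalBlock CachedGraph LocalIndex object] + [LazyTask LocalIndex object]
  take LocalBlock:  [LocalBlock CachedGraph LocalIndex object] + [LocalIndex object]
  take CachedGraph:  [CachedGraph LocalIndex object] + [LocalIndex object]
  take LocalIndex:  [LocalIndex object] + [LocalIndex object]
  take object:  [object] + [object]
MRO: CachedAgent SecureEvent SimpleTask SecureAgent AbstractEvent LazyTask LocalBlock CachedGraph LocalIndex object
super() in LazyTask.setup on a CachedAgent instance goes to the class after LazyTask in CachedAgent's MRO: LocalBlock.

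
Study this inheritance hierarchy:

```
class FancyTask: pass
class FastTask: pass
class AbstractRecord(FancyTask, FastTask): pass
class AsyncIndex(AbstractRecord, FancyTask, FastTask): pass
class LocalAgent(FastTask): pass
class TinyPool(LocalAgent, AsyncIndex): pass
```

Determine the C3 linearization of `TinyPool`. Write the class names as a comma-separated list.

TinyPool, LocalAgent, AsyncIndex, AbstractRecord, FancyTask, FastTask, object

L[TinyPool] = TinyPool + merge(L[LocalAgent], L[AsyncIndex], [LocalAgent AsyncIndex])
  take LocalAgent:  [LocalAgent FastTask object] + [AsyncIndex AbstractRecord FancyTask FastTask object] + [LocalAgent AsyncIndex]
  take AsyncIndex:  [FastTask object] + [AsyncIndex AbstractRecord FancyTask FastTask object] + [AsyncIndex]
  take AbstractRecord:  [FastTask object] + [AbstractRecord FancyTask FastTask object]
  take FancyTask:  [FastTask object] + [FancyTask FastTask object]
  take FastTask:  [FastTask object] + [FastTask object]
  take object:  [object] + [object]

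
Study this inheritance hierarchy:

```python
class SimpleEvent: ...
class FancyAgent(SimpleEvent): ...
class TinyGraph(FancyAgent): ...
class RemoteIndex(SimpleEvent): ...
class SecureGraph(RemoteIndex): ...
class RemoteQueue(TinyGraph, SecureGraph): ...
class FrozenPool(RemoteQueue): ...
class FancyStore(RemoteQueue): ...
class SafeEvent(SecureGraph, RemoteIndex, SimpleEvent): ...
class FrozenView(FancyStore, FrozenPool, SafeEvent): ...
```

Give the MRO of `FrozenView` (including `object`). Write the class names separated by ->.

L[FrozenView] = FrozenView + merge(L[FancyStore], L[FrozenPool], L[SafeEvent], [FancyStore FrozenPool SafeEvent])
  take FancyStore:  [FancyStore RemoteQueue TinyGraph FancyAgent SecureGraph RemoteIndex SimpleEvent object] + [FrozenPool RemoteQueue TinyGraph FancyAgent SecureGraph RemoteIndex SimpleEvent object] + [SafeEvent SecureGraph RemoteIndex SimpleEvent object] + [FancyStore FrozenPool SafeEvent]
  take FrozenPool:  [RemoteQueue TinyGraph FancyAgent SecureGraph RemoteIndex SimpleEvent object] + [FrozenPool RemoteQueue TinyGraph FancyAgent SecureGraph RemoteIndex SimpleEvent object] + [SafeEvent SecureGraph RemoteIndex SimpleEvent object] + [FrozenPool SafeEvent]
  take RemoteQueue:  [RemoteQueue TinyGraph FancyAgent SecureGraph RemoteIndex SimpleEvent object] + [RemoteQueue TinyGraph FancyAgent SecureGraph RemoteIndex SimpleEvent object] + [SafeEvent SecureGraph RemoteIndex SimpleEvent object] + [SafeEvent]
  take TinyGraph:  [TinyGraph FancyAgent SecureGraph RemoteIndex SimpleEvent object] + [TinyGraph FancyAgent SecureGraph RemoteIndex SimpleEvent object] + [SafeEvent SecureGraph RemoteIndex SimpleEvent object] + [SafeEvent]
  take FancyAgent:  [FancyAgent SecureGraph RemoteIndex SimpleEvent object] + [FancyAgent SecureGraph RemoteIndex SimpleEvent object] + [SafeEvent SecureGraph RemoteIndex SimpleEvent object] + [SafeEvent]
  take SafeEvent:  [SecureGraph RemoteIndex SimpleEvent object] + [SecureGraph RemoteIndex SimpleEvent object] + [SafeEvent SecureGraph RemoteIndex SimpleEvent object] + [SafeEvent]
  take SecureGraph:  [SecureGraph RemoteIndex SimpleEvent object] + [SecureGraph RemoteIndex SimpleEvent object] + [SecureGraph RemoteIndex SimpleEvent object]
  take RemoteIndex:  [RemoteIndex SimpleEvent object] + [RemoteIndex SimpleEvent object] + [RemoteIndex SimpleEvent object]
  take SimpleEvent:  [SimpleEvent object] + [SimpleEvent object] + [SimpleEvent object]
  take object:  [object] + [object] + [object]

FrozenView -> FancyStore -> FrozenPool -> RemoteQueue -> TinyGraph -> FancyAgent -> SafeEvent -> SecureGraph -> RemoteIndex -> SimpleEvent -> object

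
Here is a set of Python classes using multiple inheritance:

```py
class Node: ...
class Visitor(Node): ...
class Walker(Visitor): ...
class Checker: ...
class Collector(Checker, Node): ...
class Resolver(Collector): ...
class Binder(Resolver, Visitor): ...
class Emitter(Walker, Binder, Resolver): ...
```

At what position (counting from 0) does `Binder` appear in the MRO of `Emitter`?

2

L[Emitter] = Emitter + merge(L[Walker], L[Binder], L[Resolver], [Walker Binder Resolver])
  take Walker:  [Walker Visitor Node object] + [Binder Resolver Collector Checker Visitor Node object] + [Resolver Collector Checker Node object] + [Walker Binder Resolver]
  take Binder:  [Visitor Node object] + [Binder Resolver Collector Checker Visitor Node object] + [Resolver Collector Checker Node object] + [Binder Resolver]
  take Resolver:  [Visitor Node object] + [Resolver Collector Checker Visitor Node object] + [Resolver Collector Checker Node object] + [Resolver]
  take Collector:  [Visitor Node object] + [Collector Checker Visitor Node object] + [Collector Checker Node object]
  take Checker:  [Visitor Node object] + [Checker Visitor Node object] + [Checker Node object]
  take Visitor:  [Visitor Node object] + [Visitor Node object] + [Node object]
  take Node:  [Node object] + [Node object] + [Node object]
  take object:  [object] + [object] + [object]
MRO: Emitter Walker Binder Resolver Collector Checker Visitor Node object
Binder sits at index 2.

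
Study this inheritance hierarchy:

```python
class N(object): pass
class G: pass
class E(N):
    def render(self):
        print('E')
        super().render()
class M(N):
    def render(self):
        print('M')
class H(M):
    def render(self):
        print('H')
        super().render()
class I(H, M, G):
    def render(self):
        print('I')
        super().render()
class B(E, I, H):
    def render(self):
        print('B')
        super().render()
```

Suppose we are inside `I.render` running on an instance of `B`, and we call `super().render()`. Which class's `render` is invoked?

H

L[B] = B + merge(L[E], L[I], L[H], [E I H])
  take E:  [E N object] + [I H M N G object] + [H M N object] + [E I H]
  take I:  [N object] + [I H M N G object] + [H M N object] + [I H]
  take H:  [N object] + [H M N G object] + [H M N object] + [H]
  take M:  [N object] + [M N G object] + [M N object]
  take N:  [N object] + [N G object] + [N object]
  take G:  [object] + [G object] + [object]
  take object:  [object] + [object] + [object]
MRO: B E I H M N G object
super() in I.render on a B instance goes to the class after I in B's MRO: H.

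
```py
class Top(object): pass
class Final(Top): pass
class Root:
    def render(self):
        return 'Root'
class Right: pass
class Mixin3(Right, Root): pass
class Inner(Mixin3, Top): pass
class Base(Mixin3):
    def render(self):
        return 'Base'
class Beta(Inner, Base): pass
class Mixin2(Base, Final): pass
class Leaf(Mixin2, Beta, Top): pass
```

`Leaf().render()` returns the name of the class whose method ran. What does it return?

L[Leaf] = Leaf + merge(L[Mixin2], L[Beta], L[Top], [Mixin2 Beta Top])
  take Mixin2:  [Mixin2 Base Mixin3 Right Root Final Top object] + [Beta Inner Base Mixin3 Right Root Top object] + [Top object] + [Mixin2 Beta Top]
  take Beta:  [Base Mixin3 Right Root Final Top object] + [Beta Inner Base Mixin3 Right Root Top object] + [Top object] + [Beta Top]
  take Inner:  [Base Mixin3 Right Root Final Top object] + [Inner Base Mixin3 Right Root Top object] + [Top object] + [Top]
  take Base:  [Base Mixin3 Right Root Final Top object] + [Base Mixin3 Right Root Top object] + [Top object] + [Top]
  take Mixin3:  [Mixin3 Right Root Final Top object] + [Mixin3 Right Root Top object] + [Top object] + [Top]
  take Right:  [Right Root Final Top object] + [Right Root Top object] + [Top object] + [Top]
  take Root:  [Root Final Top object] + [Root Top object] + [Top object] + [Top]
  take Final:  [Final Top object] + [Top object] + [Top object] + [Top]
  take Top:  [Top object] + [Top object] + [Top object] + [Top]
  take object:  [object] + [object] + [object]
MRO: Leaf Mixin2 Beta Inner Base Mixin3 Right Root Final Top object
render is defined in: Base, Root. First along the MRO is Base.

Base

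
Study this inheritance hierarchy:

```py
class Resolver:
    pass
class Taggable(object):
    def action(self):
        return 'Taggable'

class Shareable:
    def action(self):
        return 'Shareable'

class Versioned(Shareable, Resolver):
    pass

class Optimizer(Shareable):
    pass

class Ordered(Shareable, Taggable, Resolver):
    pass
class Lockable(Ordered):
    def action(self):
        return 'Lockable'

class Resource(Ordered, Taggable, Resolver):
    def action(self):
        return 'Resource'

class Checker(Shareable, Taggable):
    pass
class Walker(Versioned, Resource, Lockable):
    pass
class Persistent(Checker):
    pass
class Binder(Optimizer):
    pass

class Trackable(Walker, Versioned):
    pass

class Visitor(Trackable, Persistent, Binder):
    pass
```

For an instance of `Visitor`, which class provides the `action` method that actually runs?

Resource

L[Visitor] = Visitor + merge(L[Trackable], L[Persistent], L[Binder], [Trackable Persistent Binder])
  take Trackable:  [Trackable Walker Versioned Resource Lockable Ordered Shareable Taggable Resolver object] + [Persistent Checker Shareable Taggable object] + [Binder Optimizer Shareable object] + [Trackable Persistent Binder]
  take Walker:  [Walker Versioned Resource Lockable Ordered Shareable Taggable Resolver object] + [Persistent Checker Shareable Taggable object] + [Binder Optimizer Shareable object] + [Persistent Binder]
  take Versioned:  [Versioned Resource Lockable Ordered Shareable Taggable Resolver object] + [Persistent Checker Shareable Taggable object] + [Binder Optimizer Shareable object] + [Persistent Binder]
  take Resource:  [Resource Lockable Ordered Shareable Taggable Resolver object] + [Persistent Checker Shareable Taggable object] + [Binder Optimizer Shareable object] + [Persistent Binder]
  take Lockable:  [Lockable Ordered Shareable Taggable Resolver object] + [Persistent Checker Shareable Taggable object] + [Binder Optimizer Shareable object] + [Persistent Binder]
  take Ordered:  [Ordered Shareable Taggable Resolver object] + [Persistent Checker Shareable Taggable object] + [Binder Optimizer Shareable object] + [Persistent Binder]
  take Persistent:  [Shareable Taggable Resolver object] + [Persistent Checker Shareable Taggable object] + [Binder Optimizer Shareable object] + [Persistent Binder]
  take Checker:  [Shareable Taggable Resolver object] + [Checker Shareable Taggable object] + [Binder Optimizer Shareable object] + [Binder]
  take Binder:  [Shareable Taggable Resolver object] + [Shareable Taggable object] + [Binder Optimizer Shareable object] + [Binder]
  take Optimizer:  [Shareable Taggable Resolver object] + [Shareable Taggable object] + [Optimizer Shareable object]
  take Shareable:  [Shareable Taggable Resolver object] + [Shareable Taggable object] + [Shareable object]
  take Taggable:  [Taggable Resolver object] + [Taggable object] + [object]
  take Resolver:  [Resolver object] + [object] + [object]
  take object:  [object] + [object] + [object]
MRO: Visitor Trackable Walker Versioned Resource Lockable Ordered Persistent Checker Binder Optimizer Shareable Taggable Resolver object
action is defined in: Lockable, Resource, Shareable, Taggable. First along the MRO is Resource.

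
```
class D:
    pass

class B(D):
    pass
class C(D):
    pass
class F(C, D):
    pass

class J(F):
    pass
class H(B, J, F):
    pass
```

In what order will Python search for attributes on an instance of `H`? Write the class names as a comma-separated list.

L[H] = H + merge(L[B], L[J], L[F], [B J F])
  take B:  [B D object] + [J F C D object] + [F C D object] + [B J F]
  take J:  [D object] + [J F C D object] + [F C D object] + [J F]
  take F:  [D object] + [F C D object] + [F C D object] + [F]
  take C:  [D object] + [C D object] + [C D object]
  take D:  [D object] + [D object] + [D object]
  take object:  [object] + [object] + [object]

H, B, J, F, C, D, object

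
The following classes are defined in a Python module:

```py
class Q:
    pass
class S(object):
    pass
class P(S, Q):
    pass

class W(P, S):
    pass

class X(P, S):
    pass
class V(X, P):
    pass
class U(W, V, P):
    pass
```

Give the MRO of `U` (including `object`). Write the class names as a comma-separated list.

L[U] = U + merge(L[W], L[V], L[P], [W V P])
  take W:  [W P S Q object] + [V X P S Q object] + [P S Q object] + [W V P]
  take V:  [P S Q object] + [V X P S Q object] + [P S Q object] + [V P]
  take X:  [P S Q object] + [X P S Q object] + [P S Q object] + [P]
  take P:  [P S Q object] + [P S Q object] + [P S Q object] + [P]
  take S:  [S Q object] + [S Q object] + [S Q object]
  take Q:  [Q object] + [Q object] + [Q object]
  take object:  [object] + [object] + [object]

U, W, V, X, P, S, Q, object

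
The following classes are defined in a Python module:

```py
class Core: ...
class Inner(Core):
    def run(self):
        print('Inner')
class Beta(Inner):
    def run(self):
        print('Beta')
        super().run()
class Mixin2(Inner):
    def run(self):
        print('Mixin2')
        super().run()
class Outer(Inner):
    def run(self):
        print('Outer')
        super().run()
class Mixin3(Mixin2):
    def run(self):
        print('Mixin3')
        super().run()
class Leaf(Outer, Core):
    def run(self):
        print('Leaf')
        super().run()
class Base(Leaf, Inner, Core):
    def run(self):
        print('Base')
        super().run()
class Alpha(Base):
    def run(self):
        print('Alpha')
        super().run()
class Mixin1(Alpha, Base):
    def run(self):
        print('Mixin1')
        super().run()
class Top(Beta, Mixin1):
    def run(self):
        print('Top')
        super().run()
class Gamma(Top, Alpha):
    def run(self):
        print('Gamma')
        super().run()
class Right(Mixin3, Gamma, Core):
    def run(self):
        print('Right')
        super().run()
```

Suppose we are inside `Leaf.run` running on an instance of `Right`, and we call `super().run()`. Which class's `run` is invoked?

L[Right] = Right + merge(L[Mixin3], L[Gamma], L[Core], [Mixin3 Gamma Core])
  take Mixin3:  [Mixin3 Mixin2 Inner Core object] + [Gamma Top Beta Mixin1 Alpha Base Leaf Outer Inner Core object] + [Core object] + [Mixin3 Gamma Core]
  take Mixin2:  [Mixin2 Inner Core object] + [Gamma Top Beta Mixin1 Alpha Base Leaf Outer Inner Core object] + [Core object] + [Gamma Core]
  take Gamma:  [Inner Core object] + [Gamma Top Beta Mixin1 Alpha Base Leaf Outer Inner Core object] + [Core object] + [Gamma Core]
  take Top:  [Inner Core object] + [Top Beta Mixin1 Alpha Base Leaf Outer Inner Core object] + [Core object] + [Core]
  take Beta:  [Inner Core object] + [Beta Mixin1 Alpha Base Leaf Outer Inner Core object] + [Core object] + [Core]
  take Mixin1:  [Inner Core object] + [Mixin1 Alpha Base Leaf Outer Inner Core object] + [Core object] + [Core]
  take Alpha:  [Inner Core object] + [Alpha Base Leaf Outer Inner Core object] + [Core object] + [Core]
  take Base:  [Inner Core object] + [Base Leaf Outer Inner Core object] + [Core object] + [Core]
  take Leaf:  [Inner Core object] + [Leaf Outer Inner Core object] + [Core object] + [Core]
  take Outer:  [Inner Core object] + [Outer Inner Core object] + [Core object] + [Core]
  take Inner:  [Inner Core object] + [Inner Core object] + [Core object] + [Core]
  take Core:  [Core object] + [Core object] + [Core object] + [Core]
  take object:  [object] + [object] + [object]
MRO: Right Mixin3 Mixin2 Gamma Top Beta Mixin1 Alpha Base Leaf Outer Inner Core object
super() in Leaf.run on a Right instance goes to the class after Leaf in Right's MRO: Outer.

Outer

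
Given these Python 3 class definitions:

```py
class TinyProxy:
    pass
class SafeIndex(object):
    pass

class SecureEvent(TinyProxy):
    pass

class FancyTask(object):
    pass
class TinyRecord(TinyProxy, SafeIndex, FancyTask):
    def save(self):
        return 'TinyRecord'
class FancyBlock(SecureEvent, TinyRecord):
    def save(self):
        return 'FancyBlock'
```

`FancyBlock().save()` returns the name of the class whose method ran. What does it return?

L[FancyBlock] = FancyBlock + merge(L[SecureEvent], L[TinyRecord], [SecureEvent TinyRecord])
  take SecureEvent:  [SecureEvent TinyProxy object] + [TinyRecord TinyProxy SafeIndex FancyTask object] + [SecureEvent TinyRecord]
  take TinyRecord:  [TinyProxy object] + [TinyRecord TinyProxy SafeIndex FancyTask object] + [TinyRecord]
  take TinyProxy:  [TinyProxy object] + [TinyProxy SafeIndex FancyTask object]
  take SafeIndex:  [object] + [SafeIndex FancyTask object]
  take FancyTask:  [object] + [FancyTask object]
  take object:  [object] + [object]
MRO: FancyBlock SecureEvent TinyRecord TinyProxy SafeIndex FancyTask object
save is defined in: FancyBlock, TinyRecord. First along the MRO is FancyBlock.

FancyBlock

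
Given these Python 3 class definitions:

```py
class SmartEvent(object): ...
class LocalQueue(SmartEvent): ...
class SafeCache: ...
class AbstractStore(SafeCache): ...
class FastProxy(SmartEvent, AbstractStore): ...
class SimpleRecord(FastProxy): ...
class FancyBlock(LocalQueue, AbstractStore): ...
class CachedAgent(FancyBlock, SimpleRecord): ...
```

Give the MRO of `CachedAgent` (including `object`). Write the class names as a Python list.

L[CachedAgent] = CachedAgent + merge(L[FancyBlock], L[SimpleRecord], [FancyBlock SimpleRecord])
  take FancyBlock:  [FancyBlock LocalQueue SmartEvent AbstractStore SafeCache object] + [SimpleRecord FastProxy SmartEvent AbstractStore SafeCache object] + [FancyBlock SimpleRecord]
  take LocalQueue:  [LocalQueue SmartEvent AbstractStore SafeCache object] + [SimpleRecord FastProxy SmartEvent AbstractStore SafeCache object] + [SimpleRecord]
  take SimpleRecord:  [SmartEvent AbstractStore SafeCache object] + [SimpleRecord FastProxy SmartEvent AbstractStore SafeCache object] + [SimpleRecord]
  take FastProxy:  [SmartEvent AbstractStore SafeCache object] + [FastProxy SmartEvent AbstractStore SafeCache object]
  take SmartEvent:  [SmartEvent AbstractStore SafeCache object] + [SmartEvent AbstractStore SafeCache object]
  take AbstractStore:  [AbstractStore SafeCache object] + [AbstractStore SafeCache object]
  take SafeCache:  [SafeCache object] + [SafeCache object]
  take object:  [object] + [object]

[CachedAgent, FancyBlock, LocalQueue, SimpleRecord, FastProxy, SmartEvent, AbstractStore, SafeCache, object]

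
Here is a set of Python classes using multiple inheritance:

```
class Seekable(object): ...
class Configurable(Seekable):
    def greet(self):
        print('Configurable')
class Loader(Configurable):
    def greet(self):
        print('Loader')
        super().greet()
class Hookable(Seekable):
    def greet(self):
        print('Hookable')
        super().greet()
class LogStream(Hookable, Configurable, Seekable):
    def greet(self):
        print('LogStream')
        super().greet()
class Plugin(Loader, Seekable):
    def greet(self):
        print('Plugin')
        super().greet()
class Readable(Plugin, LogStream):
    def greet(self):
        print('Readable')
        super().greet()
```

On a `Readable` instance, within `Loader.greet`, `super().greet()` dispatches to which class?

LogStream

L[Readable] = Readable + merge(L[Plugin], L[LogStream], [Plugin LogStream])
  take Plugin:  [Plugin Loader Configurable Seekable object] + [LogStream Hookable Configurable Seekable object] + [Plugin LogStream]
  take Loader:  [Loader Configurable Seekable object] + [LogStream Hookable Configurable Seekable object] + [LogStream]
  take LogStream:  [Configurable Seekable object] + [LogStream Hookable Configurable Seekable object] + [LogStream]
  take Hookable:  [Configurable Seekable object] + [Hookable Configurable Seekable object]
  take Configurable:  [Configurable Seekable object] + [Configurable Seekable object]
  take Seekable:  [Seekable object] + [Seekable object]
  take object:  [object] + [object]
MRO: Readable Plugin Loader LogStream Hookable Configurable Seekable object
super() in Loader.greet on a Readable instance goes to the class after Loader in Readable's MRO: LogStream.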